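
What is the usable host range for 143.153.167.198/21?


Network: 143.153.160.0
Broadcast: 143.153.167.255
First usable = network + 1
Last usable = broadcast - 1
Range: 143.153.160.1 to 143.153.167.254


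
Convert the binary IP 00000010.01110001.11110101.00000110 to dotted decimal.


00000010 = 2
01110001 = 113
11110101 = 245
00000110 = 6
IP: 2.113.245.6


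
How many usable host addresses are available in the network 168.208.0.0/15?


Host bits = 32 - 15 = 17
Total addresses = 2^17 = 131072
Usable = total - 2 (network and broadcast)
Usable hosts: 131070


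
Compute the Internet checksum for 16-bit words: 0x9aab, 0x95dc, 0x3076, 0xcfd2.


Sum all words (with carry folding):
+ 0x9aab = 0x9aab
+ 0x95dc = 0x3088
+ 0x3076 = 0x60fe
+ 0xcfd2 = 0x30d1
One's complement: ~0x30d1
Checksum = 0xcf2e


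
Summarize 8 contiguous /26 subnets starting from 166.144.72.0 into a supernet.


Original prefix: /26
Number of subnets: 8 = 2^3
New prefix = 26 - 3 = 23
Supernet: 166.144.72.0/23


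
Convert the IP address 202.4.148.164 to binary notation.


202 = 11001010
4 = 00000100
148 = 10010100
164 = 10100100
Binary: 11001010.00000100.10010100.10100100


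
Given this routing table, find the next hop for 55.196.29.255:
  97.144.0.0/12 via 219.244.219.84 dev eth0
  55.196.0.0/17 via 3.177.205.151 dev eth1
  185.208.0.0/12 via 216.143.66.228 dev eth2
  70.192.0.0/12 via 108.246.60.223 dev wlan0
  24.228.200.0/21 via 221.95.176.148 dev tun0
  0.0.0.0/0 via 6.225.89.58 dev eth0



Longest prefix match for 55.196.29.255:
  /12 97.144.0.0: no
  /17 55.196.0.0: MATCH
  /12 185.208.0.0: no
  /12 70.192.0.0: no
  /21 24.228.200.0: no
  /0 0.0.0.0: MATCH
Selected: next-hop 3.177.205.151 via eth1 (matched /17)


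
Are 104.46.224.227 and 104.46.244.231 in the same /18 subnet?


Mask: 255.255.192.0
104.46.224.227 AND mask = 104.46.192.0
104.46.244.231 AND mask = 104.46.192.0
Yes, same subnet (104.46.192.0)


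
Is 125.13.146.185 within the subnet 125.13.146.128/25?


Subnet network: 125.13.146.128
Test IP AND mask: 125.13.146.128
Yes, 125.13.146.185 is in 125.13.146.128/25


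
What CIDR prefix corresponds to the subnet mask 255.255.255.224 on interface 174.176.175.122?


Binary: 11111111.11111111.11111111.11100000
Count leading 1s
Prefix: /27


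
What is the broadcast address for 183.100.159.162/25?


Network: 183.100.159.128/25
Host bits = 7
Set all host bits to 1:
Broadcast: 183.100.159.255


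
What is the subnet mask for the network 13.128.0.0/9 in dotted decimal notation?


/9 means 9 network bits, 23 host bits
Binary: 11111111100000000000000000000000
Mask: 255.128.0.0


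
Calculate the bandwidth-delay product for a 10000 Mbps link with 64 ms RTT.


BDP = bandwidth * RTT
= 10000 Mbps * 64 ms
= 10000 * 1e6 * 64 / 1000 bits
= 640000000 bits
= 80000000 bytes
= 78125 KB
BDP = 640000000 bits (80000000 bytes)


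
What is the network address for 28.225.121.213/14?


IP:   00011100.11100001.01111001.11010101
Mask: 11111111.11111100.00000000.00000000
AND operation:
Net:  00011100.11100000.00000000.00000000
Network: 28.224.0.0/14


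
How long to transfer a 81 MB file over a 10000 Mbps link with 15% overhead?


Effective throughput = 10000 * (1 - 15/100) = 8500 Mbps
File size in Mb = 81 * 8 = 648 Mb
Time = 648 / 8500
Time = 0.0762 seconds


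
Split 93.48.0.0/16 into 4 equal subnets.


New prefix = 16 + 2 = 18
Each subnet has 16384 addresses
  93.48.0.0/18
  93.48.64.0/18
  93.48.128.0/18
  93.48.192.0/18
Subnets: 93.48.0.0/18, 93.48.64.0/18, 93.48.128.0/18, 93.48.192.0/18


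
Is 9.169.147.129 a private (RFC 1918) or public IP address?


RFC 1918 private ranges:
  10.0.0.0/8 (10.0.0.0 - 10.255.255.255)
  172.16.0.0/12 (172.16.0.0 - 172.31.255.255)
  192.168.0.0/16 (192.168.0.0 - 192.168.255.255)
Public (not in any RFC 1918 range)


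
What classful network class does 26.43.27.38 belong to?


First octet: 26
Binary: 00011010
0xxxxxxx -> Class A (1-126)
Class A, default mask 255.0.0.0 (/8)


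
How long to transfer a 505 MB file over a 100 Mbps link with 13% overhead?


Effective throughput = 100 * (1 - 13/100) = 87 Mbps
File size in Mb = 505 * 8 = 4040 Mb
Time = 4040 / 87
Time = 46.4368 seconds


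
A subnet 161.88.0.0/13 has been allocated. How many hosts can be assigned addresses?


Host bits = 32 - 13 = 19
Total addresses = 2^19 = 524288
Usable = total - 2 (network and broadcast)
Usable hosts: 524286


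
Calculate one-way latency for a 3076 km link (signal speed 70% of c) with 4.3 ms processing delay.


Speed = 0.7 * 3e5 km/s = 210000 km/s
Propagation delay = 3076 / 210000 = 0.0146 s = 14.6476 ms
Processing delay = 4.3 ms
Total one-way latency = 18.9476 ms


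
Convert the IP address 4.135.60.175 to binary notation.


4 = 00000100
135 = 10000111
60 = 00111100
175 = 10101111
Binary: 00000100.10000111.00111100.10101111


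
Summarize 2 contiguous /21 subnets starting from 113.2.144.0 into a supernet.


Original prefix: /21
Number of subnets: 2 = 2^1
New prefix = 21 - 1 = 20
Supernet: 113.2.144.0/20


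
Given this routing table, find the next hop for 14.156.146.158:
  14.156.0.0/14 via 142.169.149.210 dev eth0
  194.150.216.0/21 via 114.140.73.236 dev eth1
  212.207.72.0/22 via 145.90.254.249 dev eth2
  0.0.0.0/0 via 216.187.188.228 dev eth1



Longest prefix match for 14.156.146.158:
  /14 14.156.0.0: MATCH
  /21 194.150.216.0: no
  /22 212.207.72.0: no
  /0 0.0.0.0: MATCH
Selected: next-hop 142.169.149.210 via eth0 (matched /14)


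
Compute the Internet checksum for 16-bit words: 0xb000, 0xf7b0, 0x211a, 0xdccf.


Sum all words (with carry folding):
+ 0xb000 = 0xb000
+ 0xf7b0 = 0xa7b1
+ 0x211a = 0xc8cb
+ 0xdccf = 0xa59b
One's complement: ~0xa59b
Checksum = 0x5a64


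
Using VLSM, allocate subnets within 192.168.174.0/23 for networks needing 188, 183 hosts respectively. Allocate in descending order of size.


188 hosts -> /24 (254 usable): 192.168.174.0/24
183 hosts -> /24 (254 usable): 192.168.175.0/24
Allocation: 192.168.174.0/24 (188 hosts, 254 usable); 192.168.175.0/24 (183 hosts, 254 usable)


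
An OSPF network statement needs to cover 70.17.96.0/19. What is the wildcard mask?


Subnet mask: 255.255.224.0
Wildcard = 255.255.255.255 - subnet mask
255 - 255 = 0
255 - 255 = 0
255 - 224 = 31
255 - 0 = 255
Wildcard: 0.0.31.255


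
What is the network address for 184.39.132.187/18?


IP:   10111000.00100111.10000100.10111011
Mask: 11111111.11111111.11000000.00000000
AND operation:
Net:  10111000.00100111.10000000.00000000
Network: 184.39.128.0/18


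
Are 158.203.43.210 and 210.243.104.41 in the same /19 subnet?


Mask: 255.255.224.0
158.203.43.210 AND mask = 158.203.32.0
210.243.104.41 AND mask = 210.243.96.0
No, different subnets (158.203.32.0 vs 210.243.96.0)


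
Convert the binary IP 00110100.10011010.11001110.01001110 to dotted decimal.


00110100 = 52
10011010 = 154
11001110 = 206
01001110 = 78
IP: 52.154.206.78


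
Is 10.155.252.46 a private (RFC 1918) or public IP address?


RFC 1918 private ranges:
  10.0.0.0/8 (10.0.0.0 - 10.255.255.255)
  172.16.0.0/12 (172.16.0.0 - 172.31.255.255)
  192.168.0.0/16 (192.168.0.0 - 192.168.255.255)
Private (in 10.0.0.0/8)


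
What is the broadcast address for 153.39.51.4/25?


Network: 153.39.51.0/25
Host bits = 7
Set all host bits to 1:
Broadcast: 153.39.51.127


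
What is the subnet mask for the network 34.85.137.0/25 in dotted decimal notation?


/25 means 25 network bits, 7 host bits
Binary: 11111111111111111111111110000000
Mask: 255.255.255.128


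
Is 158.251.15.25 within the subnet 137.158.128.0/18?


Subnet network: 137.158.128.0
Test IP AND mask: 158.251.0.0
No, 158.251.15.25 is not in 137.158.128.0/18


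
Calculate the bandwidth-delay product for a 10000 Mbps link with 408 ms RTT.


BDP = bandwidth * RTT
= 10000 Mbps * 408 ms
= 10000 * 1e6 * 408 / 1000 bits
= 4080000000 bits
= 510000000 bytes
= 498046.875 KB
BDP = 4080000000 bits (510000000 bytes)


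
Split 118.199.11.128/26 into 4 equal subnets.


New prefix = 26 + 2 = 28
Each subnet has 16 addresses
  118.199.11.128/28
  118.199.11.144/28
  118.199.11.160/28
  118.199.11.176/28
Subnets: 118.199.11.128/28, 118.199.11.144/28, 118.199.11.160/28, 118.199.11.176/28


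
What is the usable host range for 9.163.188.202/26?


Network: 9.163.188.192
Broadcast: 9.163.188.255
First usable = network + 1
Last usable = broadcast - 1
Range: 9.163.188.193 to 9.163.188.254


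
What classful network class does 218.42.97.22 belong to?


First octet: 218
Binary: 11011010
110xxxxx -> Class C (192-223)
Class C, default mask 255.255.255.0 (/24)


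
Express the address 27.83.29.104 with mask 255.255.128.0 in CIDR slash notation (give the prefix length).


Binary: 11111111.11111111.10000000.00000000
Count leading 1s
Prefix: /17


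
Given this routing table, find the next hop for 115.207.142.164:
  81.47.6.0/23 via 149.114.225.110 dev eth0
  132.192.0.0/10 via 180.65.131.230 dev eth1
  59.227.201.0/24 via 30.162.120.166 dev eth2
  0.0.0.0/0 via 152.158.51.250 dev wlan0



Longest prefix match for 115.207.142.164:
  /23 81.47.6.0: no
  /10 132.192.0.0: no
  /24 59.227.201.0: no
  /0 0.0.0.0: MATCH
Selected: next-hop 152.158.51.250 via wlan0 (matched /0)


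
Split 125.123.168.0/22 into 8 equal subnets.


New prefix = 22 + 3 = 25
Each subnet has 128 addresses
  125.123.168.0/25
  125.123.168.128/25
  125.123.169.0/25
  125.123.169.128/25
  125.123.170.0/25
  125.123.170.128/25
  125.123.171.0/25
  125.123.171.128/25
Subnets: 125.123.168.0/25, 125.123.168.128/25, 125.123.169.0/25, 125.123.169.128/25, 125.123.170.0/25, 125.123.170.128/25, 125.123.171.0/25, 125.123.171.128/25


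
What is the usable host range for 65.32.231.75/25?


Network: 65.32.231.0
Broadcast: 65.32.231.127
First usable = network + 1
Last usable = broadcast - 1
Range: 65.32.231.1 to 65.32.231.126


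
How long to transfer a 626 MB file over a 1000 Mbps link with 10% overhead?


Effective throughput = 1000 * (1 - 10/100) = 900 Mbps
File size in Mb = 626 * 8 = 5008 Mb
Time = 5008 / 900
Time = 5.5644 seconds


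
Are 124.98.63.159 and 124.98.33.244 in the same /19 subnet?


Mask: 255.255.224.0
124.98.63.159 AND mask = 124.98.32.0
124.98.33.244 AND mask = 124.98.32.0
Yes, same subnet (124.98.32.0)


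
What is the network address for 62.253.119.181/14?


IP:   00111110.11111101.01110111.10110101
Mask: 11111111.11111100.00000000.00000000
AND operation:
Net:  00111110.11111100.00000000.00000000
Network: 62.252.0.0/14


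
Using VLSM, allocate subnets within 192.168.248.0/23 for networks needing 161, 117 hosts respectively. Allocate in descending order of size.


161 hosts -> /24 (254 usable): 192.168.248.0/24
117 hosts -> /25 (126 usable): 192.168.249.0/25
Allocation: 192.168.248.0/24 (161 hosts, 254 usable); 192.168.249.0/25 (117 hosts, 126 usable)


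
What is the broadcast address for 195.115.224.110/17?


Network: 195.115.128.0/17
Host bits = 15
Set all host bits to 1:
Broadcast: 195.115.255.255


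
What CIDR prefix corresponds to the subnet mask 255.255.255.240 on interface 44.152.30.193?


Binary: 11111111.11111111.11111111.11110000
Count leading 1s
Prefix: /28


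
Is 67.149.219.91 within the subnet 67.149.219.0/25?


Subnet network: 67.149.219.0
Test IP AND mask: 67.149.219.0
Yes, 67.149.219.91 is in 67.149.219.0/25


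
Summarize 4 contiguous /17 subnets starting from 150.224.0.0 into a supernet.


Original prefix: /17
Number of subnets: 4 = 2^2
New prefix = 17 - 2 = 15
Supernet: 150.224.0.0/15


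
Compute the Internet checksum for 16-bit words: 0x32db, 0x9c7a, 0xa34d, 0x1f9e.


Sum all words (with carry folding):
+ 0x32db = 0x32db
+ 0x9c7a = 0xcf55
+ 0xa34d = 0x72a3
+ 0x1f9e = 0x9241
One's complement: ~0x9241
Checksum = 0x6dbe


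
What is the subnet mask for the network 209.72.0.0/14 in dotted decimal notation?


/14 means 14 network bits, 18 host bits
Binary: 11111111111111000000000000000000
Mask: 255.252.0.0


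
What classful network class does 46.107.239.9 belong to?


First octet: 46
Binary: 00101110
0xxxxxxx -> Class A (1-126)
Class A, default mask 255.0.0.0 (/8)


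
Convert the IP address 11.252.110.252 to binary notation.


11 = 00001011
252 = 11111100
110 = 01101110
252 = 11111100
Binary: 00001011.11111100.01101110.11111100


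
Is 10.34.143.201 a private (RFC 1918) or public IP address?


RFC 1918 private ranges:
  10.0.0.0/8 (10.0.0.0 - 10.255.255.255)
  172.16.0.0/12 (172.16.0.0 - 172.31.255.255)
  192.168.0.0/16 (192.168.0.0 - 192.168.255.255)
Private (in 10.0.0.0/8)


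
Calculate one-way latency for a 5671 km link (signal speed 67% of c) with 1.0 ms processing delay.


Speed = 0.67 * 3e5 km/s = 201000 km/s
Propagation delay = 5671 / 201000 = 0.0282 s = 28.2139 ms
Processing delay = 1.0 ms
Total one-way latency = 29.2139 ms


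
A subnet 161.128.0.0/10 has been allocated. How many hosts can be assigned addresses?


Host bits = 32 - 10 = 22
Total addresses = 2^22 = 4194304
Usable = total - 2 (network and broadcast)
Usable hosts: 4194302


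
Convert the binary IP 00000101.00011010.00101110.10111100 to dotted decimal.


00000101 = 5
00011010 = 26
00101110 = 46
10111100 = 188
IP: 5.26.46.188


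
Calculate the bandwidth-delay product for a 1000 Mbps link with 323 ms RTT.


BDP = bandwidth * RTT
= 1000 Mbps * 323 ms
= 1000 * 1e6 * 323 / 1000 bits
= 323000000 bits
= 40375000 bytes
= 39428.7109 KB
BDP = 323000000 bits (40375000 bytes)


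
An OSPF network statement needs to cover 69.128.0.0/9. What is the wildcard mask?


Subnet mask: 255.128.0.0
Wildcard = 255.255.255.255 - subnet mask
255 - 255 = 0
255 - 128 = 127
255 - 0 = 255
255 - 0 = 255
Wildcard: 0.127.255.255


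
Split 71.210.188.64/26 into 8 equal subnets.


New prefix = 26 + 3 = 29
Each subnet has 8 addresses
  71.210.188.64/29
  71.210.188.72/29
  71.210.188.80/29
  71.210.188.88/29
  71.210.188.96/29
  71.210.188.104/29
  71.210.188.112/29
  71.210.188.120/29
Subnets: 71.210.188.64/29, 71.210.188.72/29, 71.210.188.80/29, 71.210.188.88/29, 71.210.188.96/29, 71.210.188.104/29, 71.210.188.112/29, 71.210.188.120/29


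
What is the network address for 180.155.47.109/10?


IP:   10110100.10011011.00101111.01101101
Mask: 11111111.11000000.00000000.00000000
AND operation:
Net:  10110100.10000000.00000000.00000000
Network: 180.128.0.0/10


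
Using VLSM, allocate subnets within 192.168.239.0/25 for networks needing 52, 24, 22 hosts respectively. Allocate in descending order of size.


52 hosts -> /26 (62 usable): 192.168.239.0/26
24 hosts -> /27 (30 usable): 192.168.239.64/27
22 hosts -> /27 (30 usable): 192.168.239.96/27
Allocation: 192.168.239.0/26 (52 hosts, 62 usable); 192.168.239.64/27 (24 hosts, 30 usable); 192.168.239.96/27 (22 hosts, 30 usable)


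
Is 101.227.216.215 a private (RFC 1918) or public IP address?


RFC 1918 private ranges:
  10.0.0.0/8 (10.0.0.0 - 10.255.255.255)
  172.16.0.0/12 (172.16.0.0 - 172.31.255.255)
  192.168.0.0/16 (192.168.0.0 - 192.168.255.255)
Public (not in any RFC 1918 range)


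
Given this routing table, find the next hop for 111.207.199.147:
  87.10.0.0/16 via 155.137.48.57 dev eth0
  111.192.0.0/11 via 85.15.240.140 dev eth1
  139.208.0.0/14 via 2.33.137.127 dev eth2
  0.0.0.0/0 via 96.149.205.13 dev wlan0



Longest prefix match for 111.207.199.147:
  /16 87.10.0.0: no
  /11 111.192.0.0: MATCH
  /14 139.208.0.0: no
  /0 0.0.0.0: MATCH
Selected: next-hop 85.15.240.140 via eth1 (matched /11)


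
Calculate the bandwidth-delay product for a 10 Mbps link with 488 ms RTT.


BDP = bandwidth * RTT
= 10 Mbps * 488 ms
= 10 * 1e6 * 488 / 1000 bits
= 4880000 bits
= 610000 bytes
= 595.7031 KB
BDP = 4880000 bits (610000 bytes)


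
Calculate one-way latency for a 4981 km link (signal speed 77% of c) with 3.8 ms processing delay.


Speed = 0.77 * 3e5 km/s = 231000 km/s
Propagation delay = 4981 / 231000 = 0.0216 s = 21.5628 ms
Processing delay = 3.8 ms
Total one-way latency = 25.3628 ms


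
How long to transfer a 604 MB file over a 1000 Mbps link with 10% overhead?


Effective throughput = 1000 * (1 - 10/100) = 900 Mbps
File size in Mb = 604 * 8 = 4832 Mb
Time = 4832 / 900
Time = 5.3689 seconds


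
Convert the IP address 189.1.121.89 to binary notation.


189 = 10111101
1 = 00000001
121 = 01111001
89 = 01011001
Binary: 10111101.00000001.01111001.01011001


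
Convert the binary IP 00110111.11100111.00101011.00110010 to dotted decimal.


00110111 = 55
11100111 = 231
00101011 = 43
00110010 = 50
IP: 55.231.43.50


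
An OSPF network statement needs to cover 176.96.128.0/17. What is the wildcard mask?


Subnet mask: 255.255.128.0
Wildcard = 255.255.255.255 - subnet mask
255 - 255 = 0
255 - 255 = 0
255 - 128 = 127
255 - 0 = 255
Wildcard: 0.0.127.255


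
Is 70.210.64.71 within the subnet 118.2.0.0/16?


Subnet network: 118.2.0.0
Test IP AND mask: 70.210.0.0
No, 70.210.64.71 is not in 118.2.0.0/16


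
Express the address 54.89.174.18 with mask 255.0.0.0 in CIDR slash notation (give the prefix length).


Binary: 11111111.00000000.00000000.00000000
Count leading 1s
Prefix: /8


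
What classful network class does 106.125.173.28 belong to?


First octet: 106
Binary: 01101010
0xxxxxxx -> Class A (1-126)
Class A, default mask 255.0.0.0 (/8)


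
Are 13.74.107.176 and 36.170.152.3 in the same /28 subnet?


Mask: 255.255.255.240
13.74.107.176 AND mask = 13.74.107.176
36.170.152.3 AND mask = 36.170.152.0
No, different subnets (13.74.107.176 vs 36.170.152.0)


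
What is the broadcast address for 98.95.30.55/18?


Network: 98.95.0.0/18
Host bits = 14
Set all host bits to 1:
Broadcast: 98.95.63.255


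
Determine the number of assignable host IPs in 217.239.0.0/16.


Host bits = 32 - 16 = 16
Total addresses = 2^16 = 65536
Usable = total - 2 (network and broadcast)
Usable hosts: 65534


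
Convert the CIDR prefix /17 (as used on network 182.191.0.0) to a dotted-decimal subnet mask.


/17 means 17 network bits, 15 host bits
Binary: 11111111111111111000000000000000
Mask: 255.255.128.0


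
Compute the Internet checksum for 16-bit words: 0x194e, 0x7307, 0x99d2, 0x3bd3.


Sum all words (with carry folding):
+ 0x194e = 0x194e
+ 0x7307 = 0x8c55
+ 0x99d2 = 0x2628
+ 0x3bd3 = 0x61fb
One's complement: ~0x61fb
Checksum = 0x9e04


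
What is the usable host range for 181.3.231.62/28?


Network: 181.3.231.48
Broadcast: 181.3.231.63
First usable = network + 1
Last usable = broadcast - 1
Range: 181.3.231.49 to 181.3.231.62


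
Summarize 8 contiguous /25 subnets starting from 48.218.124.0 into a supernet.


Original prefix: /25
Number of subnets: 8 = 2^3
New prefix = 25 - 3 = 22
Supernet: 48.218.124.0/22


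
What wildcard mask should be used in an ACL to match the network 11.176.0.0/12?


Subnet mask: 255.240.0.0
Wildcard = 255.255.255.255 - subnet mask
255 - 255 = 0
255 - 240 = 15
255 - 0 = 255
255 - 0 = 255
Wildcard: 0.15.255.255


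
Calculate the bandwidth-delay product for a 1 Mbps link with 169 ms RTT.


BDP = bandwidth * RTT
= 1 Mbps * 169 ms
= 1 * 1e6 * 169 / 1000 bits
= 169000 bits
= 21125 bytes
= 20.6299 KB
BDP = 169000 bits (21125 bytes)


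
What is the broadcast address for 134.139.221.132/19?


Network: 134.139.192.0/19
Host bits = 13
Set all host bits to 1:
Broadcast: 134.139.223.255


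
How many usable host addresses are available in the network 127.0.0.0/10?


Host bits = 32 - 10 = 22
Total addresses = 2^22 = 4194304
Usable = total - 2 (network and broadcast)
Usable hosts: 4194302


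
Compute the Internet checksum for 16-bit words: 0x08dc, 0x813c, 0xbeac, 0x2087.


Sum all words (with carry folding):
+ 0x08dc = 0x08dc
+ 0x813c = 0x8a18
+ 0xbeac = 0x48c5
+ 0x2087 = 0x694c
One's complement: ~0x694c
Checksum = 0x96b3


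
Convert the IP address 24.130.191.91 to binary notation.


24 = 00011000
130 = 10000010
191 = 10111111
91 = 01011011
Binary: 00011000.10000010.10111111.01011011


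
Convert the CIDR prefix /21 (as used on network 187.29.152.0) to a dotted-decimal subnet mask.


/21 means 21 network bits, 11 host bits
Binary: 11111111111111111111100000000000
Mask: 255.255.248.0


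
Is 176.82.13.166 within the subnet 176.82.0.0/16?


Subnet network: 176.82.0.0
Test IP AND mask: 176.82.0.0
Yes, 176.82.13.166 is in 176.82.0.0/16


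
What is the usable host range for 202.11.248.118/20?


Network: 202.11.240.0
Broadcast: 202.11.255.255
First usable = network + 1
Last usable = broadcast - 1
Range: 202.11.240.1 to 202.11.255.254


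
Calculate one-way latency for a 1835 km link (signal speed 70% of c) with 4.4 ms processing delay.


Speed = 0.7 * 3e5 km/s = 210000 km/s
Propagation delay = 1835 / 210000 = 0.0087 s = 8.7381 ms
Processing delay = 4.4 ms
Total one-way latency = 13.1381 ms


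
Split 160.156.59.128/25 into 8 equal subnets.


New prefix = 25 + 3 = 28
Each subnet has 16 addresses
  160.156.59.128/28
  160.156.59.144/28
  160.156.59.160/28
  160.156.59.176/28
  160.156.59.192/28
  160.156.59.208/28
  160.156.59.224/28
  160.156.59.240/28
Subnets: 160.156.59.128/28, 160.156.59.144/28, 160.156.59.160/28, 160.156.59.176/28, 160.156.59.192/28, 160.156.59.208/28, 160.156.59.224/28, 160.156.59.240/28


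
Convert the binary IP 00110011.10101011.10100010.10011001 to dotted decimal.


00110011 = 51
10101011 = 171
10100010 = 162
10011001 = 153
IP: 51.171.162.153


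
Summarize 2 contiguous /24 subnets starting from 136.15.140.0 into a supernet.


Original prefix: /24
Number of subnets: 2 = 2^1
New prefix = 24 - 1 = 23
Supernet: 136.15.140.0/23


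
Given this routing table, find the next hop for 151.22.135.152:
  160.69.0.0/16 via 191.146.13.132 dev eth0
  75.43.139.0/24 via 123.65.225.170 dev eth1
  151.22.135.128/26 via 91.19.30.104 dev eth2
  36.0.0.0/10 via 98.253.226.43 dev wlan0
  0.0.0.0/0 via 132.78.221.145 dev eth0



Longest prefix match for 151.22.135.152:
  /16 160.69.0.0: no
  /24 75.43.139.0: no
  /26 151.22.135.128: MATCH
  /10 36.0.0.0: no
  /0 0.0.0.0: MATCH
Selected: next-hop 91.19.30.104 via eth2 (matched /26)


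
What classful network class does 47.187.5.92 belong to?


First octet: 47
Binary: 00101111
0xxxxxxx -> Class A (1-126)
Class A, default mask 255.0.0.0 (/8)


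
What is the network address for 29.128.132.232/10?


IP:   00011101.10000000.10000100.11101000
Mask: 11111111.11000000.00000000.00000000
AND operation:
Net:  00011101.10000000.00000000.00000000
Network: 29.128.0.0/10


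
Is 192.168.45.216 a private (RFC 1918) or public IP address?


RFC 1918 private ranges:
  10.0.0.0/8 (10.0.0.0 - 10.255.255.255)
  172.16.0.0/12 (172.16.0.0 - 172.31.255.255)
  192.168.0.0/16 (192.168.0.0 - 192.168.255.255)
Private (in 192.168.0.0/16)


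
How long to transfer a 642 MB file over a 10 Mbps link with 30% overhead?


Effective throughput = 10 * (1 - 30/100) = 7 Mbps
File size in Mb = 642 * 8 = 5136 Mb
Time = 5136 / 7
Time = 733.7143 seconds


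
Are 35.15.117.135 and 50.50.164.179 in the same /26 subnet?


Mask: 255.255.255.192
35.15.117.135 AND mask = 35.15.117.128
50.50.164.179 AND mask = 50.50.164.128
No, different subnets (35.15.117.128 vs 50.50.164.128)


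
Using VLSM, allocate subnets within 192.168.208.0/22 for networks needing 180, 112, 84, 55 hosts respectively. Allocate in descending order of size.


180 hosts -> /24 (254 usable): 192.168.208.0/24
112 hosts -> /25 (126 usable): 192.168.209.0/25
84 hosts -> /25 (126 usable): 192.168.209.128/25
55 hosts -> /26 (62 usable): 192.168.210.0/26
Allocation: 192.168.208.0/24 (180 hosts, 254 usable); 192.168.209.0/25 (112 hosts, 126 usable); 192.168.209.128/25 (84 hosts, 126 usable); 192.168.210.0/26 (55 hosts, 62 usable)


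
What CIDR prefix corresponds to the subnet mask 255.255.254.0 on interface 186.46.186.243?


Binary: 11111111.11111111.11111110.00000000
Count leading 1s
Prefix: /23


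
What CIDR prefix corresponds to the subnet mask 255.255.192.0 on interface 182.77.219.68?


Binary: 11111111.11111111.11000000.00000000
Count leading 1s
Prefix: /18


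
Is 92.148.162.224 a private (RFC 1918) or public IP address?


RFC 1918 private ranges:
  10.0.0.0/8 (10.0.0.0 - 10.255.255.255)
  172.16.0.0/12 (172.16.0.0 - 172.31.255.255)
  192.168.0.0/16 (192.168.0.0 - 192.168.255.255)
Public (not in any RFC 1918 range)


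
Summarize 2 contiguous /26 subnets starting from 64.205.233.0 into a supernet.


Original prefix: /26
Number of subnets: 2 = 2^1
New prefix = 26 - 1 = 25
Supernet: 64.205.233.0/25


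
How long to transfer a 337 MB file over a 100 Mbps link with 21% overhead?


Effective throughput = 100 * (1 - 21/100) = 79 Mbps
File size in Mb = 337 * 8 = 2696 Mb
Time = 2696 / 79
Time = 34.1266 seconds


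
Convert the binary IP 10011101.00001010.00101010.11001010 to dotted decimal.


10011101 = 157
00001010 = 10
00101010 = 42
11001010 = 202
IP: 157.10.42.202


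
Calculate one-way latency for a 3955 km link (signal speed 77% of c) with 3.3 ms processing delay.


Speed = 0.77 * 3e5 km/s = 231000 km/s
Propagation delay = 3955 / 231000 = 0.0171 s = 17.1212 ms
Processing delay = 3.3 ms
Total one-way latency = 20.4212 ms


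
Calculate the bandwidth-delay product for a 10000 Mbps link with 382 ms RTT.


BDP = bandwidth * RTT
= 10000 Mbps * 382 ms
= 10000 * 1e6 * 382 / 1000 bits
= 3820000000 bits
= 477500000 bytes
= 466308.5938 KB
BDP = 3820000000 bits (477500000 bytes)


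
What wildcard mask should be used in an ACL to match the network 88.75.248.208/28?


Subnet mask: 255.255.255.240
Wildcard = 255.255.255.255 - subnet mask
255 - 255 = 0
255 - 255 = 0
255 - 255 = 0
255 - 240 = 15
Wildcard: 0.0.0.15


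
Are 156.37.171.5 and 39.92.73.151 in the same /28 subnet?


Mask: 255.255.255.240
156.37.171.5 AND mask = 156.37.171.0
39.92.73.151 AND mask = 39.92.73.144
No, different subnets (156.37.171.0 vs 39.92.73.144)


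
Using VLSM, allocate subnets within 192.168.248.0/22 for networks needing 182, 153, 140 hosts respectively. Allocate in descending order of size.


182 hosts -> /24 (254 usable): 192.168.248.0/24
153 hosts -> /24 (254 usable): 192.168.249.0/24
140 hosts -> /24 (254 usable): 192.168.250.0/24
Allocation: 192.168.248.0/24 (182 hosts, 254 usable); 192.168.249.0/24 (153 hosts, 254 usable); 192.168.250.0/24 (140 hosts, 254 usable)


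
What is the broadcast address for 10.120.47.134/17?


Network: 10.120.0.0/17
Host bits = 15
Set all host bits to 1:
Broadcast: 10.120.127.255


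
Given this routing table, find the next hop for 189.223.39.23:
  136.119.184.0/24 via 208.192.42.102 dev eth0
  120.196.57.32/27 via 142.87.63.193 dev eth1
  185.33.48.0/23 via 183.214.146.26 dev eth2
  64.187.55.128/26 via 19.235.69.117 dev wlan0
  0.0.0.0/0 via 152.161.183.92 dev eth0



Longest prefix match for 189.223.39.23:
  /24 136.119.184.0: no
  /27 120.196.57.32: no
  /23 185.33.48.0: no
  /26 64.187.55.128: no
  /0 0.0.0.0: MATCH
Selected: next-hop 152.161.183.92 via eth0 (matched /0)


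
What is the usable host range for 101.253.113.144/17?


Network: 101.253.0.0
Broadcast: 101.253.127.255
First usable = network + 1
Last usable = broadcast - 1
Range: 101.253.0.1 to 101.253.127.254


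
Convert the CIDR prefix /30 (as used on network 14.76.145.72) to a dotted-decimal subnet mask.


/30 means 30 network bits, 2 host bits
Binary: 11111111111111111111111111111100
Mask: 255.255.255.252


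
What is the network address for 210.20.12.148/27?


IP:   11010010.00010100.00001100.10010100
Mask: 11111111.11111111.11111111.11100000
AND operation:
Net:  11010010.00010100.00001100.10000000
Network: 210.20.12.128/27


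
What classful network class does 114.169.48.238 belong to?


First octet: 114
Binary: 01110010
0xxxxxxx -> Class A (1-126)
Class A, default mask 255.0.0.0 (/8)


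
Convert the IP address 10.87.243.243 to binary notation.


10 = 00001010
87 = 01010111
243 = 11110011
243 = 11110011
Binary: 00001010.01010111.11110011.11110011


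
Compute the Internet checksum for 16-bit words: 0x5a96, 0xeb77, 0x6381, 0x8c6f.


Sum all words (with carry folding):
+ 0x5a96 = 0x5a96
+ 0xeb77 = 0x460e
+ 0x6381 = 0xa98f
+ 0x8c6f = 0x35ff
One's complement: ~0x35ff
Checksum = 0xca00


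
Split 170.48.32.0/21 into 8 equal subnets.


New prefix = 21 + 3 = 24
Each subnet has 256 addresses
  170.48.32.0/24
  170.48.33.0/24
  170.48.34.0/24
  170.48.35.0/24
  170.48.36.0/24
  170.48.37.0/24
  170.48.38.0/24
  170.48.39.0/24
Subnets: 170.48.32.0/24, 170.48.33.0/24, 170.48.34.0/24, 170.48.35.0/24, 170.48.36.0/24, 170.48.37.0/24, 170.48.38.0/24, 170.48.39.0/24


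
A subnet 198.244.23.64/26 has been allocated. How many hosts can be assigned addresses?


Host bits = 32 - 26 = 6
Total addresses = 2^6 = 64
Usable = total - 2 (network and broadcast)
Usable hosts: 62


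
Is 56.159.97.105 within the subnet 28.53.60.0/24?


Subnet network: 28.53.60.0
Test IP AND mask: 56.159.97.0
No, 56.159.97.105 is not in 28.53.60.0/24


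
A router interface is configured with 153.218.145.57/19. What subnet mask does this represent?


/19 means 19 network bits, 13 host bits
Binary: 11111111111111111110000000000000
Mask: 255.255.224.0


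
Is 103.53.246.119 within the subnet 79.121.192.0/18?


Subnet network: 79.121.192.0
Test IP AND mask: 103.53.192.0
No, 103.53.246.119 is not in 79.121.192.0/18


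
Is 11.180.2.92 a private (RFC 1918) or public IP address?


RFC 1918 private ranges:
  10.0.0.0/8 (10.0.0.0 - 10.255.255.255)
  172.16.0.0/12 (172.16.0.0 - 172.31.255.255)
  192.168.0.0/16 (192.168.0.0 - 192.168.255.255)
Public (not in any RFC 1918 range)


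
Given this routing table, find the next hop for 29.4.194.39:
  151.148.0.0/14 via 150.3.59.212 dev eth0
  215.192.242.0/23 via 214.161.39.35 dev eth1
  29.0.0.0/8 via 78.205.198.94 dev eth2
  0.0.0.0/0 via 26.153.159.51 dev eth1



Longest prefix match for 29.4.194.39:
  /14 151.148.0.0: no
  /23 215.192.242.0: no
  /8 29.0.0.0: MATCH
  /0 0.0.0.0: MATCH
Selected: next-hop 78.205.198.94 via eth2 (matched /8)


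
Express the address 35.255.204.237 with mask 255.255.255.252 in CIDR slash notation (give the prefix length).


Binary: 11111111.11111111.11111111.11111100
Count leading 1s
Prefix: /30


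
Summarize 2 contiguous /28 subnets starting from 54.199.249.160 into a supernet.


Original prefix: /28
Number of subnets: 2 = 2^1
New prefix = 28 - 1 = 27
Supernet: 54.199.249.160/27


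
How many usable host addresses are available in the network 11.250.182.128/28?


Host bits = 32 - 28 = 4
Total addresses = 2^4 = 16
Usable = total - 2 (network and broadcast)
Usable hosts: 14


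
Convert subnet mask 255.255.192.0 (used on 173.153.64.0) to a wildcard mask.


Subnet mask: 255.255.192.0
Wildcard = 255.255.255.255 - subnet mask
255 - 255 = 0
255 - 255 = 0
255 - 192 = 63
255 - 0 = 255
Wildcard: 0.0.63.255


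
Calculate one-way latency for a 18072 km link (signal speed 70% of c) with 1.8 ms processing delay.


Speed = 0.7 * 3e5 km/s = 210000 km/s
Propagation delay = 18072 / 210000 = 0.0861 s = 86.0571 ms
Processing delay = 1.8 ms
Total one-way latency = 87.8571 ms


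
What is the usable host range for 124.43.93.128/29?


Network: 124.43.93.128
Broadcast: 124.43.93.135
First usable = network + 1
Last usable = broadcast - 1
Range: 124.43.93.129 to 124.43.93.134


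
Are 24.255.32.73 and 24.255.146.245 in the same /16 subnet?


Mask: 255.255.0.0
24.255.32.73 AND mask = 24.255.0.0
24.255.146.245 AND mask = 24.255.0.0
Yes, same subnet (24.255.0.0)


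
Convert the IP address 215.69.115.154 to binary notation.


215 = 11010111
69 = 01000101
115 = 01110011
154 = 10011010
Binary: 11010111.01000101.01110011.10011010


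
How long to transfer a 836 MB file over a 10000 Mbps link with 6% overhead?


Effective throughput = 10000 * (1 - 6/100) = 9400 Mbps
File size in Mb = 836 * 8 = 6688 Mb
Time = 6688 / 9400
Time = 0.7115 seconds


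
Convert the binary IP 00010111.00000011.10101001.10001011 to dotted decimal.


00010111 = 23
00000011 = 3
10101001 = 169
10001011 = 139
IP: 23.3.169.139


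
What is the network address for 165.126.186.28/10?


IP:   10100101.01111110.10111010.00011100
Mask: 11111111.11000000.00000000.00000000
AND operation:
Net:  10100101.01000000.00000000.00000000
Network: 165.64.0.0/10


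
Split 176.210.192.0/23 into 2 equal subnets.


New prefix = 23 + 1 = 24
Each subnet has 256 addresses
  176.210.192.0/24
  176.210.193.0/24
Subnets: 176.210.192.0/24, 176.210.193.0/24


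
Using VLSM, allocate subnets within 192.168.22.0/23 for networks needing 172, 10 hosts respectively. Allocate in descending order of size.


172 hosts -> /24 (254 usable): 192.168.22.0/24
10 hosts -> /28 (14 usable): 192.168.23.0/28
Allocation: 192.168.22.0/24 (172 hosts, 254 usable); 192.168.23.0/28 (10 hosts, 14 usable)


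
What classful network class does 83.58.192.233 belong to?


First octet: 83
Binary: 01010011
0xxxxxxx -> Class A (1-126)
Class A, default mask 255.0.0.0 (/8)


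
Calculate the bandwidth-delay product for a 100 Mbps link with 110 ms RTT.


BDP = bandwidth * RTT
= 100 Mbps * 110 ms
= 100 * 1e6 * 110 / 1000 bits
= 11000000 bits
= 1375000 bytes
= 1342.7734 KB
BDP = 11000000 bits (1375000 bytes)


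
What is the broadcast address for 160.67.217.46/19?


Network: 160.67.192.0/19
Host bits = 13
Set all host bits to 1:
Broadcast: 160.67.223.255


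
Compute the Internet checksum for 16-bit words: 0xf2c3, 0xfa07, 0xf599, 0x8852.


Sum all words (with carry folding):
+ 0xf2c3 = 0xf2c3
+ 0xfa07 = 0xeccb
+ 0xf599 = 0xe265
+ 0x8852 = 0x6ab8
One's complement: ~0x6ab8
Checksum = 0x9547


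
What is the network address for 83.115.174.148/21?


IP:   01010011.01110011.10101110.10010100
Mask: 11111111.11111111.11111000.00000000
AND operation:
Net:  01010011.01110011.10101000.00000000
Network: 83.115.168.0/21


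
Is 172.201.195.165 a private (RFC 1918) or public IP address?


RFC 1918 private ranges:
  10.0.0.0/8 (10.0.0.0 - 10.255.255.255)
  172.16.0.0/12 (172.16.0.0 - 172.31.255.255)
  192.168.0.0/16 (192.168.0.0 - 192.168.255.255)
Public (not in any RFC 1918 range)


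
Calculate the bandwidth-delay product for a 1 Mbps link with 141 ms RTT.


BDP = bandwidth * RTT
= 1 Mbps * 141 ms
= 1 * 1e6 * 141 / 1000 bits
= 141000 bits
= 17625 bytes
= 17.2119 KB
BDP = 141000 bits (17625 bytes)


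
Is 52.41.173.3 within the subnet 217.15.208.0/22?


Subnet network: 217.15.208.0
Test IP AND mask: 52.41.172.0
No, 52.41.173.3 is not in 217.15.208.0/22


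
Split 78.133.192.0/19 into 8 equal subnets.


New prefix = 19 + 3 = 22
Each subnet has 1024 addresses
  78.133.192.0/22
  78.133.196.0/22
  78.133.200.0/22
  78.133.204.0/22
  78.133.208.0/22
  78.133.212.0/22
  78.133.216.0/22
  78.133.220.0/22
Subnets: 78.133.192.0/22, 78.133.196.0/22, 78.133.200.0/22, 78.133.204.0/22, 78.133.208.0/22, 78.133.212.0/22, 78.133.216.0/22, 78.133.220.0/22


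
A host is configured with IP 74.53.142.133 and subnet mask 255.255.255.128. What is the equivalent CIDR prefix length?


Binary: 11111111.11111111.11111111.10000000
Count leading 1s
Prefix: /25


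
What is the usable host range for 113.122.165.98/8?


Network: 113.0.0.0
Broadcast: 113.255.255.255
First usable = network + 1
Last usable = broadcast - 1
Range: 113.0.0.1 to 113.255.255.254


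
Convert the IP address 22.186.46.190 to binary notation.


22 = 00010110
186 = 10111010
46 = 00101110
190 = 10111110
Binary: 00010110.10111010.00101110.10111110


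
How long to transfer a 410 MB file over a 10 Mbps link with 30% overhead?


Effective throughput = 10 * (1 - 30/100) = 7 Mbps
File size in Mb = 410 * 8 = 3280 Mb
Time = 3280 / 7
Time = 468.5714 seconds


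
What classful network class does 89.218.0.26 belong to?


First octet: 89
Binary: 01011001
0xxxxxxx -> Class A (1-126)
Class A, default mask 255.0.0.0 (/8)


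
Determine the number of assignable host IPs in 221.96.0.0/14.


Host bits = 32 - 14 = 18
Total addresses = 2^18 = 262144
Usable = total - 2 (network and broadcast)
Usable hosts: 262142


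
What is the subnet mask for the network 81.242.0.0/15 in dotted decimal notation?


/15 means 15 network bits, 17 host bits
Binary: 11111111111111100000000000000000
Mask: 255.254.0.0


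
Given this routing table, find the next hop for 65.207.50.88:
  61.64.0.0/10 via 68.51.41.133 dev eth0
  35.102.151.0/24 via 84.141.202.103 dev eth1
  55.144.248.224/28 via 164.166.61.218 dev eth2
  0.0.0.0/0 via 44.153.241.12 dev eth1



Longest prefix match for 65.207.50.88:
  /10 61.64.0.0: no
  /24 35.102.151.0: no
  /28 55.144.248.224: no
  /0 0.0.0.0: MATCH
Selected: next-hop 44.153.241.12 via eth1 (matched /0)


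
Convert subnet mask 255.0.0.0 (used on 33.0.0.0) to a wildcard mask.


Subnet mask: 255.0.0.0
Wildcard = 255.255.255.255 - subnet mask
255 - 255 = 0
255 - 0 = 255
255 - 0 = 255
255 - 0 = 255
Wildcard: 0.255.255.255


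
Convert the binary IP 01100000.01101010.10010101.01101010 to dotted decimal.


01100000 = 96
01101010 = 106
10010101 = 149
01101010 = 106
IP: 96.106.149.106


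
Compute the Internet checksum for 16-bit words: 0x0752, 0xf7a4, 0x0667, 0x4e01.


Sum all words (with carry folding):
+ 0x0752 = 0x0752
+ 0xf7a4 = 0xfef6
+ 0x0667 = 0x055e
+ 0x4e01 = 0x535f
One's complement: ~0x535f
Checksum = 0xaca0


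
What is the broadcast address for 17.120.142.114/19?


Network: 17.120.128.0/19
Host bits = 13
Set all host bits to 1:
Broadcast: 17.120.159.255


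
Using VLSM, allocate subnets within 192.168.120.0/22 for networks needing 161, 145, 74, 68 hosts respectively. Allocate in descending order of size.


161 hosts -> /24 (254 usable): 192.168.120.0/24
145 hosts -> /24 (254 usable): 192.168.121.0/24
74 hosts -> /25 (126 usable): 192.168.122.0/25
68 hosts -> /25 (126 usable): 192.168.122.128/25
Allocation: 192.168.120.0/24 (161 hosts, 254 usable); 192.168.121.0/24 (145 hosts, 254 usable); 192.168.122.0/25 (74 hosts, 126 usable); 192.168.122.128/25 (68 hosts, 126 usable)


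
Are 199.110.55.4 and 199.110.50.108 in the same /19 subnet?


Mask: 255.255.224.0
199.110.55.4 AND mask = 199.110.32.0
199.110.50.108 AND mask = 199.110.32.0
Yes, same subnet (199.110.32.0)


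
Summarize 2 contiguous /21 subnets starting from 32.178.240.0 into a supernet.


Original prefix: /21
Number of subnets: 2 = 2^1
New prefix = 21 - 1 = 20
Supernet: 32.178.240.0/20


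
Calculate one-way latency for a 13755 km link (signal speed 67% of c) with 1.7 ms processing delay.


Speed = 0.67 * 3e5 km/s = 201000 km/s
Propagation delay = 13755 / 201000 = 0.0684 s = 68.4328 ms
Processing delay = 1.7 ms
Total one-way latency = 70.1328 ms


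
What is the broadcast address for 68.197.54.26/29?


Network: 68.197.54.24/29
Host bits = 3
Set all host bits to 1:
Broadcast: 68.197.54.31


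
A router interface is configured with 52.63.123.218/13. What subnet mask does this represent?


/13 means 13 network bits, 19 host bits
Binary: 11111111111110000000000000000000
Mask: 255.248.0.0


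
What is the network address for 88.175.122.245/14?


IP:   01011000.10101111.01111010.11110101
Mask: 11111111.11111100.00000000.00000000
AND operation:
Net:  01011000.10101100.00000000.00000000
Network: 88.172.0.0/14


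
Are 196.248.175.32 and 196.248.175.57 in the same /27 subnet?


Mask: 255.255.255.224
196.248.175.32 AND mask = 196.248.175.32
196.248.175.57 AND mask = 196.248.175.32
Yes, same subnet (196.248.175.32)


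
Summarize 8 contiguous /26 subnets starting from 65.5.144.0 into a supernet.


Original prefix: /26
Number of subnets: 8 = 2^3
New prefix = 26 - 3 = 23
Supernet: 65.5.144.0/23
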